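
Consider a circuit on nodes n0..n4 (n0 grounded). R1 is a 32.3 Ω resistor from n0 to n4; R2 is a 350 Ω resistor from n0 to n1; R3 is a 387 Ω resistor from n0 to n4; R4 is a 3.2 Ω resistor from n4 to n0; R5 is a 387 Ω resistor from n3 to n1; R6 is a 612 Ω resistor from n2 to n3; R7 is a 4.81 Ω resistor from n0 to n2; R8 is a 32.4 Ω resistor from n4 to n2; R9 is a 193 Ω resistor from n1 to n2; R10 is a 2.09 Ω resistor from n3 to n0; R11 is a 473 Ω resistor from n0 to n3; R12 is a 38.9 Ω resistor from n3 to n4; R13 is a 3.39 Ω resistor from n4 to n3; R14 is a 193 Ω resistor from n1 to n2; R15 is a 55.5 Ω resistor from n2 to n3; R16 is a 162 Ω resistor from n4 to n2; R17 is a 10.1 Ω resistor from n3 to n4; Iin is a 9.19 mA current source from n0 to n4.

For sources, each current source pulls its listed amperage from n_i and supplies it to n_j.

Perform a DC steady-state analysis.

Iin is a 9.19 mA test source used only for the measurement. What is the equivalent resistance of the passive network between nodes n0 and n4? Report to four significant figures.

Element admittances at DC:
  Y(R1) = 0.03096 S between n0,n4
  Y(R2) = 0.002857 S between n0,n1
  Y(R3) = 0.002584 S between n0,n4
  Y(R4) = 0.3125 S between n4,n0
  Y(R5) = 0.002584 S between n3,n1
  Y(R6) = 0.001634 S between n2,n3
  Y(R7) = 0.2079 S between n0,n2
  Y(R8) = 0.03086 S between n4,n2
  Y(R9) = 0.005181 S between n1,n2
  Y(R10) = 0.4785 S between n3,n0
  Y(R11) = 0.002114 S between n0,n3
  Y(R12) = 0.02571 S between n3,n4
  Y(R13) = 0.2950 S between n4,n3
  Y(R14) = 0.005181 S between n1,n2
  Y(R15) = 0.01802 S between n2,n3
  Y(R16) = 0.006173 S between n4,n2
  Y(R17) = 0.09901 S between n3,n4
  Iin: injects 0.00919 A into n4 (from n0)
Assemble and solve the 4×4 MNA system:
  V(n1)=0.002887  V(n2)=0.002659  V(n3)=0.006992  V(n4)=0.01523

R_eq = 1.657 Ω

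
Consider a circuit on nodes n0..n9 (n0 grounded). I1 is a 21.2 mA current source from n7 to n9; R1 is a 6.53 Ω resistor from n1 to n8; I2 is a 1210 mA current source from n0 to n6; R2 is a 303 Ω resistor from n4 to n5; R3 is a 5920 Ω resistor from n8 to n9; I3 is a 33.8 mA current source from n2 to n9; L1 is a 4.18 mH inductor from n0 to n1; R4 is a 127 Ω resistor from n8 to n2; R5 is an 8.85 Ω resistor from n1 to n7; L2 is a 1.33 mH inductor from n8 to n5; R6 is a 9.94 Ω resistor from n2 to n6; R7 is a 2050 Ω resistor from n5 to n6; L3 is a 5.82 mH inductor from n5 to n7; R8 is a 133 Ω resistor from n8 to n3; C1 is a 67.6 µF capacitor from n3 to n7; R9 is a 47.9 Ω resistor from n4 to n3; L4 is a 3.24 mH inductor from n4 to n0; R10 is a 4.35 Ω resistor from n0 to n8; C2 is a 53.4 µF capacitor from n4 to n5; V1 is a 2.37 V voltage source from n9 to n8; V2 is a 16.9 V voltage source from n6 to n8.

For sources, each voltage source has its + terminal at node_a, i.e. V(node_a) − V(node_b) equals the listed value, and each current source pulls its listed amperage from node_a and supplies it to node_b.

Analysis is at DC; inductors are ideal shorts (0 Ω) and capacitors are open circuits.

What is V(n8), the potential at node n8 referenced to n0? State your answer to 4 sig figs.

2.397 V

Element admittances at DC:
  I1: injects 0.0212 A into n9 (from n7)
  Y(R1) = 0.1531 S between n1,n8
  I2: injects 1.21 A into n6 (from n0)
  Y(R2) = 0.003300 S between n4,n5
  Y(R3) = 0.0001689 S between n8,n9
  I3: injects 0.0338 A into n9 (from n2)
  L1: short n0↔n1 (DC inductor)
  Y(R4) = 0.007874 S between n8,n2
  Y(R5) = 0.1130 S between n1,n7
  L2: short n8↔n5 (DC inductor)
  Y(R6) = 0.1006 S between n2,n6
  Y(R7) = 0.0004878 S between n5,n6
  L3: short n5↔n7 (DC inductor)
  Y(R8) = 0.007519 S between n8,n3
  Y(C1) = 0.000 S between n3,n7
  Y(R9) = 0.02088 S between n4,n3
  L4: short n4↔n0 (DC inductor)
  Y(R10) = 0.2299 S between n0,n8
  Y(C2) = 0.000 S between n4,n5
  V1: constraint V(n9)−V(n8) = 2.37
  V2: constraint V(n6)−V(n8) = 16.9
Assemble and solve the 15×15 MNA system:
  V(n1)=0.000  V(n2)=17.76  V(n3)=0.6346  V(n4)=0.000  V(n5)=2.397  V(n6)=19.30  V(n7)=2.397  V(n8)=2.397  V(n9)=4.767
  i(L1)=-0.6379  i(L2)=0.2917  i(L3)=0.2920  i(L4)=0.02116  i(V1)=0.05460  i(V2)=1.047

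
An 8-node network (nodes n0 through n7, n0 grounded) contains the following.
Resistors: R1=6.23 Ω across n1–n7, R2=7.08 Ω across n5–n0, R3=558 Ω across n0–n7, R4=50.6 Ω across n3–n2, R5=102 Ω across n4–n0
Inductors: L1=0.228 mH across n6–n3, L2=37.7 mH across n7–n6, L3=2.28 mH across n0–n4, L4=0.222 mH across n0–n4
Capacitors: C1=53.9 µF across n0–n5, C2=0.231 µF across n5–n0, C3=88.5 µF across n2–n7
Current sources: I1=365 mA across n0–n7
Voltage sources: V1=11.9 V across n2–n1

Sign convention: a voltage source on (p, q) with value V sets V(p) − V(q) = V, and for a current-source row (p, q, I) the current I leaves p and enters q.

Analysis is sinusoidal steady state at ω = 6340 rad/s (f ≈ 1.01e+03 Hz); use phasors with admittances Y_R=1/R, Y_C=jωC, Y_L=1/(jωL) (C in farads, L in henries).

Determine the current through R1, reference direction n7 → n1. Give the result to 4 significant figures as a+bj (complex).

MNA unknowns: 7 node voltages V₁..V_7 plus 1 source current (V1)
R1: Y=0.1605+0.000j on G[1,7]
L1: Y=0.000-0.6918j on G[6,3]
L2: Y=0.000-0.004184j on G[7,6]
R2: Y=0.1412+0.000j on G[5,0]
R3: Y=0.001792+0.000j on G[0,7]
C1: Y=0.000+0.3417j on G[0,5]
C2: Y=0.000+0.001465j on G[5,0]
L3: Y=0.000-0.06918j on G[0,4]
R4: Y=0.01976+0.000j on G[3,2]
L4: Y=0.000-0.7105j on G[0,4]
I1: z[0]−=0.365, z[7]+=0.365
R5: Y=0.009804+0.000j on G[4,0]
C3: Y=0.000+0.5611j on G[2,7]
V1: row V2−V1=11.9, i_V1 at 2,1
solve → V1=192.7-3.163j, V2=204.6-3.163j, V3=205.2-2.845j, V4=0.000+0.000j, V5=0.000+0.000j, V6=205.2-2.827j, V7=203.7+0.000j
aux → i_V1=-1.763-0.5077j

1.763+0.5077j A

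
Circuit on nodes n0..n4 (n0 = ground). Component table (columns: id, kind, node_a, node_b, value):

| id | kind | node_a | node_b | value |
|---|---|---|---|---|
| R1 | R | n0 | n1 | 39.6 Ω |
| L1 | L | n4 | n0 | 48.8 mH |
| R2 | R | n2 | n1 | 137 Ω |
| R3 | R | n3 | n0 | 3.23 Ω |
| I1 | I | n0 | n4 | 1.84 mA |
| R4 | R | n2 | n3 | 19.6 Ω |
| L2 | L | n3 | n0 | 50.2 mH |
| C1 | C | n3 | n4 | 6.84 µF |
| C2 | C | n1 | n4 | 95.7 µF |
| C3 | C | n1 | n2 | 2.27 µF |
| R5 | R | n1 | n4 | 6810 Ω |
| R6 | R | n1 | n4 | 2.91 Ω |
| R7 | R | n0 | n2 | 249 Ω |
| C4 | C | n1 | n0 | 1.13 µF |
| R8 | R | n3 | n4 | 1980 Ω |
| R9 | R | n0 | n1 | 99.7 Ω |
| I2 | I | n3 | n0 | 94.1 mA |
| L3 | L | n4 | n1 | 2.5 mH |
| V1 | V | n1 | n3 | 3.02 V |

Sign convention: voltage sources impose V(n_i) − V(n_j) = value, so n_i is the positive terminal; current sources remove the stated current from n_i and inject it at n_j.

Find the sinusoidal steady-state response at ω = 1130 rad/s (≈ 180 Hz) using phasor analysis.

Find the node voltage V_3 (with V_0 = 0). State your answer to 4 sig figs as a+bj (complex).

Apply KCL at each of the 4 non-ground nodes and solve the resulting linear system.
Node n1: branches {R1, R2, C2, C3, R5, R6, C4, R9, L3, V1} → V_1 = 2.435+0.08531j
Node n2: branches {R2, R4, C3, R7} → V_2 = -0.1892+0.1878j
Node n3: branches {R3, R4, L2, C1, R8, I2, V1} → V_3 = -0.5848+0.08531j
Node n4: branches {L1, I1, C1, C2, R5, R6, R8, L3} → V_4 = 2.404+0.1225j
Source currents: i(V1)=-0.1068+0.008372j

-0.5848+0.08531j V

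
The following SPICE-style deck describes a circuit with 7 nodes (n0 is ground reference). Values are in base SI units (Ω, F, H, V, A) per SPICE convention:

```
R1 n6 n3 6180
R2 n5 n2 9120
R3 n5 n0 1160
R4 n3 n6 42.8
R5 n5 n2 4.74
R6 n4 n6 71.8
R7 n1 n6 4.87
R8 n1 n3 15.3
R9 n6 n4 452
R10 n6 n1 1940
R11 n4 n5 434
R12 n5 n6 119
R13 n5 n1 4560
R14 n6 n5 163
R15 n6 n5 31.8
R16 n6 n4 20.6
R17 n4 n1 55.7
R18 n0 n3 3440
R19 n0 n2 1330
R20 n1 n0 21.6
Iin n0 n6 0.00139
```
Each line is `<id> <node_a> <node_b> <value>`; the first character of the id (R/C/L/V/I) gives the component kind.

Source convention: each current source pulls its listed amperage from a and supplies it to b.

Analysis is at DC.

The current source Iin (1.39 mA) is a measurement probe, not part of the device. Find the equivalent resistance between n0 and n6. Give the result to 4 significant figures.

MNA unknowns: 6 node voltages V₁..V_6
R1: Y=0.0001618 on G[6,3]
R2: Y=0.0001096 on G[5,2]
R3: Y=0.0008621 on G[5,0]
R4: Y=0.02336 on G[3,6]
R5: Y=0.2110 on G[5,2]
R6: Y=0.01393 on G[4,6]
R7: Y=0.2053 on G[1,6]
R8: Y=0.06536 on G[1,3]
R9: Y=0.002212 on G[6,4]
R10: Y=0.0005155 on G[6,1]
R11: Y=0.002304 on G[4,5]
R12: Y=0.008403 on G[5,6]
R13: Y=0.0002193 on G[5,1]
R14: Y=0.006135 on G[6,5]
R15: Y=0.03145 on G[6,5]
R16: Y=0.04854 on G[6,4]
R17: Y=0.01795 on G[4,1]
R18: Y=0.0002907 on G[0,3]
R19: Y=0.0007519 on G[0,2]
R20: Y=0.04630 on G[1,0]
Iin: z[0]−=0.00139, z[6]+=0.00139
solve → V1=0.02868, V2=0.03300, V3=0.03007, V4=0.03308, V5=0.03312, V6=0.03430

R_eq = 24.68 Ω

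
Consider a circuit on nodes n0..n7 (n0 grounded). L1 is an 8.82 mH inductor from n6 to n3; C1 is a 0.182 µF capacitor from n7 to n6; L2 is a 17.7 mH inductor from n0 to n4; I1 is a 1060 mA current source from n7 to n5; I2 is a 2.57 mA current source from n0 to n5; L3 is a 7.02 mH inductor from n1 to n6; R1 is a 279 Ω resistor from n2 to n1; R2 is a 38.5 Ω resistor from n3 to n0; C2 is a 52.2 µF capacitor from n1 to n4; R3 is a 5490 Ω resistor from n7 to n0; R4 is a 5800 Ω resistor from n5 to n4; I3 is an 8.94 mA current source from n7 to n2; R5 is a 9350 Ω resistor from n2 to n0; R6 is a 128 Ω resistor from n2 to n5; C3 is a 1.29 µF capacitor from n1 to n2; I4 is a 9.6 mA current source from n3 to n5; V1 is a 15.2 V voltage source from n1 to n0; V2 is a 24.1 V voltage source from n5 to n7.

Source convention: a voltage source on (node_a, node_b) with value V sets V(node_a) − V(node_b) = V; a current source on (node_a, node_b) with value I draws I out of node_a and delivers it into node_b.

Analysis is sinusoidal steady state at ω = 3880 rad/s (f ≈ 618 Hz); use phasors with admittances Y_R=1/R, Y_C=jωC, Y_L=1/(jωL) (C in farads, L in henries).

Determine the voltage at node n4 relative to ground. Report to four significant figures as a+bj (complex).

Apply KCL at each of the 7 non-ground nodes and solve the resulting linear system.
Node n1: branches {L3, R1, C2, C3, V1} → V_1 = 15.20+0.000j
Node n2: branches {R1, I3, R5, R6, C3} → V_2 = 17.93-0.7491j
Node n3: branches {L1, R2, I4} → V_3 = 4.070-7.162j
Node n4: branches {L2, C2, R4} → V_4 = 16.38-0.002190j
Node n5: branches {I1, I2, R4, R6, I4, V2} → V_5 = 18.77+0.6470j
Node n6: branches {L1, C1, L3} → V_6 = 10.44-3.215j
Node n7: branches {C1, I1, R3, I3, V2} → V_7 = -5.334+0.6470j
Source currents: i(V1)=-0.1041+0.4245j, i(V2)=1.065-0.01102j

16.38-0.002190j V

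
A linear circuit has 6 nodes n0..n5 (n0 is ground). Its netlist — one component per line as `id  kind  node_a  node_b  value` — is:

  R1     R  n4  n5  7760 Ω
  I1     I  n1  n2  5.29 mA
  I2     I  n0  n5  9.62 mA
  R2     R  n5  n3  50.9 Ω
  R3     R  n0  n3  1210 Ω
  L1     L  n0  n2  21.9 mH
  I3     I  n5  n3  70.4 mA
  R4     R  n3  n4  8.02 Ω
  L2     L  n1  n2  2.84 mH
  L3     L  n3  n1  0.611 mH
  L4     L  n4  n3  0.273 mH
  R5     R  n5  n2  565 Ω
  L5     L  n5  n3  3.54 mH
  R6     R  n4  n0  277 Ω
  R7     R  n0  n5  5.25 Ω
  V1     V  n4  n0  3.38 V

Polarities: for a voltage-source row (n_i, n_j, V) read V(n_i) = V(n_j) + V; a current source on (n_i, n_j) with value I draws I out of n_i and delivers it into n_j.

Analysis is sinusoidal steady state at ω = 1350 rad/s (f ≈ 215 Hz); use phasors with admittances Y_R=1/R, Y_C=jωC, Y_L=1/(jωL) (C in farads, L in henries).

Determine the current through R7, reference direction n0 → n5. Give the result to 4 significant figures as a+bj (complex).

MNA unknowns: 5 node voltages V₁..V_5 plus 1 source current (V1)
R1: Y=0.0001289+0.000j on G[4,5]
I1: z[1]−=0.00529, z[2]+=0.00529
I2: z[0]−=0.00962, z[5]+=0.00962
R2: Y=0.01965+0.000j on G[5,3]
R3: Y=0.0008264+0.000j on G[0,3]
L1: Y=0.000-0.03382j on G[0,2]
I3: z[5]−=0.0704, z[3]+=0.0704
R4: Y=0.1247+0.000j on G[3,4]
L2: Y=0.000-0.2608j on G[1,2]
L3: Y=0.000-1.212j on G[3,1]
L4: Y=0.000-2.713j on G[4,3]
R5: Y=0.001770+0.000j on G[5,2]
L5: Y=0.000-0.2092j on G[5,3]
R6: Y=0.003610+0.000j on G[4,0]
R7: Y=0.1905+0.000j on G[0,5]
V1: row V4−V0=3.38, i_V1 at 4,0
solve → V1=3.149-0.09881j, V2=2.797-0.07691j, V3=3.225-0.09916j, V4=3.380+0.000j, V5=1.566-1.647j
aux → i_V1=-0.3008+0.4085j

-0.2982+0.3138j A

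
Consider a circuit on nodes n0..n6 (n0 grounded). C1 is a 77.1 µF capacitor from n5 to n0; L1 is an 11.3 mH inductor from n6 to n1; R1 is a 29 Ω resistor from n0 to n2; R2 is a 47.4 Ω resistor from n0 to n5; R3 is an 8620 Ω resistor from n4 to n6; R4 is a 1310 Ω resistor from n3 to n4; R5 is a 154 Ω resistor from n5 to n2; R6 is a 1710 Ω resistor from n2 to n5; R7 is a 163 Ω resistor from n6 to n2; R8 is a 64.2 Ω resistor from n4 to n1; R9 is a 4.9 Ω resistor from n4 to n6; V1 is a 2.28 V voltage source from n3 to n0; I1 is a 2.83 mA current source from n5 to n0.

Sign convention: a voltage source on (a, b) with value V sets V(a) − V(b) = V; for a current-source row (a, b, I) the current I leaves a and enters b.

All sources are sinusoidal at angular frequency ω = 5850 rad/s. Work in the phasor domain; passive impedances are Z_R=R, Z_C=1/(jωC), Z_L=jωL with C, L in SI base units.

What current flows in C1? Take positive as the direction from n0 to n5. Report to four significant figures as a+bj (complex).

MNA unknowns: 6 node voltages V₁..V_6 plus 1 source current (V1)
C1: Y=0.000+0.4510j on G[5,0]
L1: Y=0.000-0.01513j on G[6,1]
R1: Y=0.03448+0.000j on G[0,2]
R2: Y=0.02110+0.000j on G[0,5]
R3: Y=0.0001160+0.000j on G[4,6]
R4: Y=0.0007634+0.000j on G[3,4]
R5: Y=0.006494+0.000j on G[5,2]
R6: Y=0.0005848+0.000j on G[2,5]
R7: Y=0.006135+0.000j on G[6,2]
R8: Y=0.01558+0.000j on G[4,1]
R9: Y=0.2041+0.000j on G[4,6]
V1: row V3−V0=2.28, i_V1 at 3,0
I1: z[5]−=0.00283, z[0]+=0.00283
solve → V1=0.2875+0.004526j, V2=0.03647+0.0009478j, V3=2.280+0.000j, V4=0.2911+0.001074j, V5=-0.0003400+0.005681j, V6=0.2839+0.0008142j
aux → i_V1=-0.001518+8.195e-07j

0.002562+0.0001534j A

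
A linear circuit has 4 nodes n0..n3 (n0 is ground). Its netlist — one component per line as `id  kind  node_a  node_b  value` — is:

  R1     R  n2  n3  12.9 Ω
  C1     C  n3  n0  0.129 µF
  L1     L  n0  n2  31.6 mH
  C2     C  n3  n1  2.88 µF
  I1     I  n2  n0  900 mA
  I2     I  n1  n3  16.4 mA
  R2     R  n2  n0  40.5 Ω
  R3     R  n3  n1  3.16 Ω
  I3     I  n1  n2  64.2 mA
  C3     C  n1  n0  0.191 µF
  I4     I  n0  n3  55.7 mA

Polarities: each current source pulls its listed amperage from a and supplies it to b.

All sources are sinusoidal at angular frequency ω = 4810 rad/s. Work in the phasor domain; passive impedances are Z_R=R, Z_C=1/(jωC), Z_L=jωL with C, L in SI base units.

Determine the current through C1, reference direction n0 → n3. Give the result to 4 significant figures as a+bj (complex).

-0.003729+0.02049j A

Apply KCL at each of the 3 non-ground nodes and solve the resulting linear system.
Node n1: branches {C2, I2, R3, I3, C3} → V_1 = -33.28-5.901j
Node n2: branches {R1, L1, I1, R2, I3} → V_2 = -32.79-6.668j
Node n3: branches {R1, C1, C2, I2, R3, I4} → V_3 = -33.02-6.010j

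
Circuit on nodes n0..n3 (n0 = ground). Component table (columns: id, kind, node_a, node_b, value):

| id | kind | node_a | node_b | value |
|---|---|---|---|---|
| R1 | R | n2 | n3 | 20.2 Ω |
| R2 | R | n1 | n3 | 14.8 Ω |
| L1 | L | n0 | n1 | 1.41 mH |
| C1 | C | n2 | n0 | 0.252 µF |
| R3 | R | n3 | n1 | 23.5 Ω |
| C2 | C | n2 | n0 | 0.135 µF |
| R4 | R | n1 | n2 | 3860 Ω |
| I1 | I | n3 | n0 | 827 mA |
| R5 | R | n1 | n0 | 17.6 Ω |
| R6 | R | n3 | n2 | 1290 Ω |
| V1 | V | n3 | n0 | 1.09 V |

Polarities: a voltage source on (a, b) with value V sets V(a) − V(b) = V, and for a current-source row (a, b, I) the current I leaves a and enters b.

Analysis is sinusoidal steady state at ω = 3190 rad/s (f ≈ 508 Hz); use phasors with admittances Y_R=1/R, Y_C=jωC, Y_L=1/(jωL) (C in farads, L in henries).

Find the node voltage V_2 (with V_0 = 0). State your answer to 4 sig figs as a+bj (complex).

Apply KCL at each of the 3 non-ground nodes and solve the resulting linear system.
Node n1: branches {R2, L1, R3, R4, R5} → V_1 = 0.2600+0.3456j
Node n2: branches {R1, C1, C2, R4, R6} → V_2 = 1.085-0.02474j
Node n3: branches {R1, R2, R3, I1, R6, V1} → V_3 = 1.090+0.000j
Source currents: i(V1)=-0.9186+0.03682j

1.085-0.02474j V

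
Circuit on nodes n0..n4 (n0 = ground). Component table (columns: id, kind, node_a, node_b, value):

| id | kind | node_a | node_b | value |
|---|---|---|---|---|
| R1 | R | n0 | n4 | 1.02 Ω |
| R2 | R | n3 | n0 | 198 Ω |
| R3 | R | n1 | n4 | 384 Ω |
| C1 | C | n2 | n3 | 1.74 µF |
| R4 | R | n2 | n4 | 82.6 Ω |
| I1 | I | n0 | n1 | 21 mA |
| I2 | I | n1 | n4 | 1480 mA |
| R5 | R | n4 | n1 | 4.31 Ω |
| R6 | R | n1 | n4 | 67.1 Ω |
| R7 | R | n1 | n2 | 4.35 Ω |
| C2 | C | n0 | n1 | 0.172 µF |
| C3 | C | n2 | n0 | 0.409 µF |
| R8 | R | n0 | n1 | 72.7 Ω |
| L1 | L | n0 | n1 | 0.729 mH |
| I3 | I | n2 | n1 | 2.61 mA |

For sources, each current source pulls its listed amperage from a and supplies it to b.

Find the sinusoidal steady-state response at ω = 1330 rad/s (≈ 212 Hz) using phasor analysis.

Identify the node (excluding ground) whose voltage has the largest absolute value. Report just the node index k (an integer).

4

MNA unknowns: 4 node voltages V₁..V_4
R1: Y=0.9804+0.000j on G[0,4]
R2: Y=0.005051+0.000j on G[3,0]
R3: Y=0.002604+0.000j on G[1,4]
C1: Y=0.000+0.002314j on G[2,3]
R4: Y=0.01211+0.000j on G[2,4]
I1: z[0]−=0.021, z[1]+=0.021
I2: z[1]−=1.48, z[4]+=1.48
R5: Y=0.2320+0.000j on G[4,1]
R6: Y=0.01490+0.000j on G[1,4]
R7: Y=0.2299+0.000j on G[1,2]
C2: Y=0.000+0.0002288j on G[0,1]
C3: Y=0.000+0.0005440j on G[2,0]
R8: Y=0.01376+0.000j on G[0,1]
L1: Y=0.000-1.031j on G[0,1]
I3: z[2]−=0.00261, z[1]+=0.00261
solve → V1=-0.2287-1.066j, V2=-0.1805-1.019j, V3=0.3545-0.2451j, V4=1.144-0.2242j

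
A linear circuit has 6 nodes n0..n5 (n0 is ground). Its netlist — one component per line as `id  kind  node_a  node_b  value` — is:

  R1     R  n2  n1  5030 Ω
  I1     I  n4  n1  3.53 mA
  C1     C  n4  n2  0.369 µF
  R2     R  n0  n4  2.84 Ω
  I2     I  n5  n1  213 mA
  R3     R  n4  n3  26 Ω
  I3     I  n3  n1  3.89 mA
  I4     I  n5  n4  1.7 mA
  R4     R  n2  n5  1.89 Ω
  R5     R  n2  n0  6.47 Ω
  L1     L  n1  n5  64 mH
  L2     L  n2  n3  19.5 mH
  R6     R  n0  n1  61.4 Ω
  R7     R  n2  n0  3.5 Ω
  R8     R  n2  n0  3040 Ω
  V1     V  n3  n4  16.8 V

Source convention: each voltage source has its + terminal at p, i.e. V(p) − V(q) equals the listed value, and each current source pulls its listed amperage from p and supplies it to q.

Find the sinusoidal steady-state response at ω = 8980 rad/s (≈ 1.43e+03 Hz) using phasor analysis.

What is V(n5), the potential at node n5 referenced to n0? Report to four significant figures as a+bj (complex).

Apply KCL at each of the 5 non-ground nodes and solve the resulting linear system.
Node n1: branches {R1, I1, I2, I3, L1, R6} → V_1 = 13.17+1.479j
Node n2: branches {R1, C1, R4, R5, L2, R7, R8} → V_2 = -0.4710-0.2749j
Node n3: branches {R3, I3, L2, V1} → V_3 = 16.78+0.2755j
Node n4: branches {I1, C1, R2, R3, I4, V1} → V_4 = -0.01999+0.2755j
Node n5: branches {I2, I4, R4, L1} → V_5 = -0.8709-0.3211j
Source currents: i(V1)=-0.6532+0.09852j

-0.8709-0.3211j V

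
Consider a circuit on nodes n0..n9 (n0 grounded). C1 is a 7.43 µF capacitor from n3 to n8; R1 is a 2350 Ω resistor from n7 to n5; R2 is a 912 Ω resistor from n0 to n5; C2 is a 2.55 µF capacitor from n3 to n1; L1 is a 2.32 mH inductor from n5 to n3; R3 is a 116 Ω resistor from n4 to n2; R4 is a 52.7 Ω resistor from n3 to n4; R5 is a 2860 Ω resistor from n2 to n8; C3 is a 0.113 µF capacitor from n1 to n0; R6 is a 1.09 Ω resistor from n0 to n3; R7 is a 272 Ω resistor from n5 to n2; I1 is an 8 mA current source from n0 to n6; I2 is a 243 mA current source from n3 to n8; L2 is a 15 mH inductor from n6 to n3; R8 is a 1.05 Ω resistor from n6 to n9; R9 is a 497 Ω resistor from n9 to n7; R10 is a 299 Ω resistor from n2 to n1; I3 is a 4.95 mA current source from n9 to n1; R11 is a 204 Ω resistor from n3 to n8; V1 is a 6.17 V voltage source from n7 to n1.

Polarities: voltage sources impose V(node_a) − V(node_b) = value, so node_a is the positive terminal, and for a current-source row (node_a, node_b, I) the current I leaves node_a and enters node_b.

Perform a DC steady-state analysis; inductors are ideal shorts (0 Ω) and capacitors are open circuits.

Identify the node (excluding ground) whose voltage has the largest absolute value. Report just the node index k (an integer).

Apply KCL at each of the 9 non-ground nodes and solve the resulting linear system.
Node n1: branches {C2, C3, R10, I3, V1} → V_1 = -1.207
Node n2: branches {R3, R5, R7, R10} → V_2 = 0.9213
Node n3: branches {C1, C2, L1, R4, R6, I2, L2, R11} → V_3 = 0.008710
Node n4: branches {R3, R4} → V_4 = 0.2938
Node n5: branches {R1, R2, L1, R7} → V_5 = 0.008710
Node n6: branches {I1, L2, R8} → V_6 = 0.008710
Node n7: branches {R1, R9, V1} → V_7 = 4.963
Node n8: branches {C1, R5, I2, R11} → V_8 = 46.34
Node n9: branches {R8, R9, I3} → V_9 = 0.01397
Source currents: i(L1)=0.005454, i(L2)=0.01301, i(V1)=-0.01207

8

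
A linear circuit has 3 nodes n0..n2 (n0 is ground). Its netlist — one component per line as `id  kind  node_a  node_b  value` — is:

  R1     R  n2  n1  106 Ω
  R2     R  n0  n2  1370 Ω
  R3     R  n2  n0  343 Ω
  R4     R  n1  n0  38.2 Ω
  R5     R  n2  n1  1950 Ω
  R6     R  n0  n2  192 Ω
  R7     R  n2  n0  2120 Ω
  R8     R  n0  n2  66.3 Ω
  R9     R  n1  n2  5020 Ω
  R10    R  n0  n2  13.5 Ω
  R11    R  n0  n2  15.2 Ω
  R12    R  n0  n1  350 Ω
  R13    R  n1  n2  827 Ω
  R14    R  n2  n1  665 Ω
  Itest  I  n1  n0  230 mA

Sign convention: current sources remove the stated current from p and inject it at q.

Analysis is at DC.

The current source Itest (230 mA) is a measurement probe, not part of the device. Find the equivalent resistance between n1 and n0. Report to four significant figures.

R_eq = 24.41 Ω

Apply KCL at each of the 2 non-ground nodes and solve the resulting linear system.
Node n1: branches {R1, R4, R5, R9, R12, R13, R14, Itest} → V_1 = -5.615
Node n2: branches {R1, R2, R3, R5, R6, R7, R8, R9, R10, R11, R13, R14} → V_2 = -0.4076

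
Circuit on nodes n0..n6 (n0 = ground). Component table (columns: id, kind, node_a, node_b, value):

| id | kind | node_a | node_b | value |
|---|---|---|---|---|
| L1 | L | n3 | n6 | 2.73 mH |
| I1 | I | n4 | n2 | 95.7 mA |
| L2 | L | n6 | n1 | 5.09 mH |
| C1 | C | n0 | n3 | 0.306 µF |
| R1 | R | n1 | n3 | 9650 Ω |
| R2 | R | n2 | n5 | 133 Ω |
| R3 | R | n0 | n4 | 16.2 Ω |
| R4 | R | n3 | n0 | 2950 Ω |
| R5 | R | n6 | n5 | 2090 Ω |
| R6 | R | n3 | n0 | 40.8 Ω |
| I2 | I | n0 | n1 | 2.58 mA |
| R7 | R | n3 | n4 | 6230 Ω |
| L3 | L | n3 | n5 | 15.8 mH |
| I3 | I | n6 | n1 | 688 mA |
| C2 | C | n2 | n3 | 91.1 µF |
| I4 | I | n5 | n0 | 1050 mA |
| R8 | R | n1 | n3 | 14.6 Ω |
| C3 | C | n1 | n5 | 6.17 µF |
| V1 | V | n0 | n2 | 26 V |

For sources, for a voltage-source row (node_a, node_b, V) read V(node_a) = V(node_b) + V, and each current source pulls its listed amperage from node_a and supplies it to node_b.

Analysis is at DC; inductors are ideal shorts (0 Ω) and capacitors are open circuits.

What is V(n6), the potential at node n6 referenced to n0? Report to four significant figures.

MNA unknowns: 6 node voltages V₁..V_6 plus 4 source currents (L1, L2, L3, V1)
L1: row V3−V6=0, i_L1 at 3,6
I1: z[4]−=0.0957, z[2]+=0.0957
L2: row V6−V1=0, i_L2 at 6,1
C1: Y=0.000 on G[0,3]
R1: Y=0.0001036 on G[1,3]
R2: Y=0.007519 on G[2,5]
R3: Y=0.06173 on G[0,4]
R4: Y=0.0003390 on G[3,0]
R5: Y=0.0004785 on G[6,5]
R6: Y=0.02451 on G[3,0]
I2: z[0]−=0.00258, z[1]+=0.00258
R7: Y=0.0001605 on G[3,4]
L3: row V3−V5=0, i_L3 at 3,5
I3: z[6]−=0.688, z[1]+=0.688
C2: Y=0.000 on G[2,3]
I4: z[5]−=1.05, z[0]+=1.05
R8: Y=0.06849 on G[1,3]
C3: Y=0.000 on G[1,5]
V1: row V0−V2=26, i_V1 at 0,2
solve → V1=-38.22, V2=-26.00, V3=-38.22, V4=-1.645, V5=-38.22, V6=-38.22
aux → i_L1=-0.002580, i_L2=-0.6906, i_L3=0.9581, i_V1=-0.003832

-38.22 V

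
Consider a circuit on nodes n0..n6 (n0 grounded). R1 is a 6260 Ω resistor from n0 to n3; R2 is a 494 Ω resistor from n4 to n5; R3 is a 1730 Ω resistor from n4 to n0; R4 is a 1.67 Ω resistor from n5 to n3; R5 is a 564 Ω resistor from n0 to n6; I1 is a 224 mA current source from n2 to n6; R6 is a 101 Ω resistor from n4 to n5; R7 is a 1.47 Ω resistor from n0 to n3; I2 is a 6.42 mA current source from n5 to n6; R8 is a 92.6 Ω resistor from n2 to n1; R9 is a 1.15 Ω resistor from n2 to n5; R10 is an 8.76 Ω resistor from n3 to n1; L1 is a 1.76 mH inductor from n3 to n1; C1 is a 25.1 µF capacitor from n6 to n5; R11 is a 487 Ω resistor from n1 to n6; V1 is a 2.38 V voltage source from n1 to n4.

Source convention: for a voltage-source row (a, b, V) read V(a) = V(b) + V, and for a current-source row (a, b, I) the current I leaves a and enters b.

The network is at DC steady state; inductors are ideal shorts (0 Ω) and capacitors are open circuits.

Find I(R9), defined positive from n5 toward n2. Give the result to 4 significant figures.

0.2169 A

MNA unknowns: 6 node voltages V₁..V_6 plus 2 source currents (L1, V1)
R1: Y=0.0001597 on G[0,3]
R2: Y=0.002024 on G[4,5]
R3: Y=0.0005780 on G[4,0]
R4: Y=0.5988 on G[5,3]
R5: Y=0.001773 on G[0,6]
I1: z[2]−=0.224, z[6]+=0.224
R6: Y=0.009901 on G[4,5]
R7: Y=0.6803 on G[0,3]
I2: z[5]−=0.00642, z[6]+=0.00642
R8: Y=0.01080 on G[2,1]
R9: Y=0.8696 on G[2,5]
R10: Y=0.1142 on G[3,1]
L1: row V3−V1=0, i_L1 at 3,1
C1: Y=0.000 on G[6,5]
R11: Y=0.002053 on G[1,6]
V1: row V1−V4=2.38, i_V1 at 1,4
solve → V1=-0.1545, V2=-0.8160, V3=-0.1545, V4=-2.535, V5=-0.5666, V6=60.13
aux → i_L1=-0.1416, i_V1=-0.02493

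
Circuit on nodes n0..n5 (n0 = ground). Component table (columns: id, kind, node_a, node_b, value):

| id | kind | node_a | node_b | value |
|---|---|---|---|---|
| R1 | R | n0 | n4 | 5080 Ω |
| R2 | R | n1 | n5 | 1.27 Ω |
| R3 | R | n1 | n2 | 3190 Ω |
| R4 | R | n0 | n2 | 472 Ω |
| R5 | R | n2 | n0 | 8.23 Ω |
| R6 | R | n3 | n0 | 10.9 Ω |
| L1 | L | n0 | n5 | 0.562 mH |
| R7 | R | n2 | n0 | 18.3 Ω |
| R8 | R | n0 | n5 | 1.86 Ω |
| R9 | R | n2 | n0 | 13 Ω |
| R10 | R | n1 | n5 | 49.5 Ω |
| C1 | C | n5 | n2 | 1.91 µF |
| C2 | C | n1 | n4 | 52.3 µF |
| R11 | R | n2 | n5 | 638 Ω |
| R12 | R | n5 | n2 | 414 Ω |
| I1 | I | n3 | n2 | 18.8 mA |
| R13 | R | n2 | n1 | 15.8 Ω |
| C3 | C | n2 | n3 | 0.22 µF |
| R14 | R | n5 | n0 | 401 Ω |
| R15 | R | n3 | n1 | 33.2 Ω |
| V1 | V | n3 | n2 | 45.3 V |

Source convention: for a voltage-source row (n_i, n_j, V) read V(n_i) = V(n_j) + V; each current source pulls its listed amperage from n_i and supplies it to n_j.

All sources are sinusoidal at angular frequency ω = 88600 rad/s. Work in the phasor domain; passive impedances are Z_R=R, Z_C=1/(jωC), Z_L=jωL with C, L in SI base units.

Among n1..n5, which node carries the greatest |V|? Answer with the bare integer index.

MNA unknowns: 5 node voltages V₁..V_5 plus 1 source current (V1)
R1: Y=0.0001969+0.000j on G[0,4]
R2: Y=0.7874+0.000j on G[1,5]
R3: Y=0.0003135+0.000j on G[1,2]
R4: Y=0.002119+0.000j on G[0,2]
R5: Y=0.1215+0.000j on G[2,0]
R6: Y=0.09174+0.000j on G[3,0]
L1: Y=0.000-0.02008j on G[0,5]
R7: Y=0.05464+0.000j on G[2,0]
R8: Y=0.5376+0.000j on G[0,5]
R9: Y=0.07692+0.000j on G[2,0]
R10: Y=0.02020+0.000j on G[1,5]
C1: Y=0.000+0.1692j on G[5,2]
C2: Y=0.000+4.634j on G[1,4]
R11: Y=0.001567+0.000j on G[2,5]
R12: Y=0.002415+0.000j on G[5,2]
I1: z[3]−=0.0188, z[2]+=0.0188
R13: Y=0.06329+0.000j on G[2,1]
C3: Y=0.000+0.01949j on G[2,3]
R14: Y=0.002494+0.000j on G[5,0]
R15: Y=0.03012+0.000j on G[3,1]
V1: row V3−V2=45.3, i_V1 at 3,2
solve → V1=-0.3847-1.575j, V2=-10.44+3.278j, V3=34.86+3.278j, V4=-0.3846-1.575j, V5=-0.9070-2.139j
aux → i_V1=-4.278-1.330j

3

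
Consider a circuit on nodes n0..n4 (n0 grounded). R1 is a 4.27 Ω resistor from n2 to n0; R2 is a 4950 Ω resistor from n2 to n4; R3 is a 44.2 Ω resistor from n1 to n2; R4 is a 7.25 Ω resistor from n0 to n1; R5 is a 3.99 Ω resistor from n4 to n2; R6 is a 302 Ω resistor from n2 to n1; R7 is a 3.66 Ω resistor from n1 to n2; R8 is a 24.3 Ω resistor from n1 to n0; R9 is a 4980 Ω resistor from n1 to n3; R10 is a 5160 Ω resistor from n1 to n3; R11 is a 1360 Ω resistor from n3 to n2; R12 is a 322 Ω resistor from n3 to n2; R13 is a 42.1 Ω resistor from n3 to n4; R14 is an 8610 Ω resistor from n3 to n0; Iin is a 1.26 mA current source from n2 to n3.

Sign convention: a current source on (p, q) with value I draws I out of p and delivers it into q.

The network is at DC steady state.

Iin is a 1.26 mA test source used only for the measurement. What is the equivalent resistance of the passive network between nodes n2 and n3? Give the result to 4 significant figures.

R_eq = 38.39 Ω

Element admittances at DC:
  Y(R1) = 0.2342 S between n2,n0
  Y(R2) = 0.0002020 S between n2,n4
  Y(R3) = 0.02262 S between n1,n2
  Y(R4) = 0.1379 S between n0,n1
  Y(R5) = 0.2506 S between n4,n2
  Y(R6) = 0.003311 S between n2,n1
  Y(R7) = 0.2732 S between n1,n2
  Y(R8) = 0.04115 S between n1,n0
  Y(R9) = 0.0002008 S between n1,n3
  Y(R10) = 0.0001938 S between n1,n3
  Y(R11) = 0.0007353 S between n3,n2
  Y(R12) = 0.003106 S between n3,n2
  Y(R13) = 0.02375 S between n3,n4
  Y(R14) = 0.0001161 S between n3,n0
  Iin: injects 0.00126 A into n3 (from n2)
Assemble and solve the 4×4 MNA system:
  V(n1)=1.682e-05  V(n2)=-3.684e-05  V(n3)=0.04833  V(n4)=0.004147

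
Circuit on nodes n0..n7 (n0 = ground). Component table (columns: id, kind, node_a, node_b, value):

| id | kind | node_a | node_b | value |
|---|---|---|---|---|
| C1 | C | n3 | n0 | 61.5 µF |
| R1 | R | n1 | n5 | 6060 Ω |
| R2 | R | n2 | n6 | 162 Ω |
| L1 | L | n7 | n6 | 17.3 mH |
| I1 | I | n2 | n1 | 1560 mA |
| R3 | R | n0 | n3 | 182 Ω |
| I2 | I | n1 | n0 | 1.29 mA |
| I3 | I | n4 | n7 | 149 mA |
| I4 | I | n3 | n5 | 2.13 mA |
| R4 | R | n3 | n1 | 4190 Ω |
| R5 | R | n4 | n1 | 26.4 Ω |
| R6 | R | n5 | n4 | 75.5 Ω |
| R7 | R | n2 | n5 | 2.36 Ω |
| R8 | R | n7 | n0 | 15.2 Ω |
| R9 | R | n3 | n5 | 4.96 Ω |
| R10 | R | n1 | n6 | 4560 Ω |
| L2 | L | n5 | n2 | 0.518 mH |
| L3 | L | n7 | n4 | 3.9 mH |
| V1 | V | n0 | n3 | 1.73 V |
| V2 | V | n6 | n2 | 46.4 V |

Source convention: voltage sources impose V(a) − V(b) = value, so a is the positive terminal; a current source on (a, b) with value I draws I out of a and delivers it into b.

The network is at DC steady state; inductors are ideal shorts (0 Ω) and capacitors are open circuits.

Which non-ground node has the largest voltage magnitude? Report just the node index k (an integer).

Apply KCL at each of the 7 non-ground nodes and solve the resulting linear system.
Node n1: branches {R1, I1, I2, R4, R5, R10} → V_1 = 73.68
Node n2: branches {R2, I1, R7, L2, V2} → V_2 = -12.78
Node n3: branches {C1, R3, I4, R4, R9, V1} → V_3 = -1.730
Node n4: branches {I3, R5, R6, L3} → V_4 = 33.62
Node n5: branches {R1, I4, R6, R7, R9, L2} → V_5 = -12.78
Node n6: branches {R2, L1, R10, V2} → V_6 = 33.62
Node n7: branches {L1, I3, R8, L3} → V_7 = 33.62
Source currents: i(L1)=-1.308, i(L2)=2.860, i(L3)=-0.7541, i(V1)=2.203, i(V2)=-1.586

1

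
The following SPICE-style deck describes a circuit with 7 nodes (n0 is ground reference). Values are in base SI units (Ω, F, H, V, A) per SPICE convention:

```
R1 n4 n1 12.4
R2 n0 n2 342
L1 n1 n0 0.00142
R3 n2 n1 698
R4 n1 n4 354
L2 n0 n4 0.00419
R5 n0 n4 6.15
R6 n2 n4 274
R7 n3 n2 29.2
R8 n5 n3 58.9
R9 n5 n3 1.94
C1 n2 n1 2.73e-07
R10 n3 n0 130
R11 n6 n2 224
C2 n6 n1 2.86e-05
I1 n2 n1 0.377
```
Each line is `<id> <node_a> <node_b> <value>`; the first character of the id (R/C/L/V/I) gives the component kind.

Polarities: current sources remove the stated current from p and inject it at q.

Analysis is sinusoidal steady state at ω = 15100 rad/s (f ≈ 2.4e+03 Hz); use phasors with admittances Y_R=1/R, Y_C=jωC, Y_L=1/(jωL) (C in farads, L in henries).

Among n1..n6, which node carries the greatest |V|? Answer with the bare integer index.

Apply KCL at each of the 6 non-ground nodes and solve the resulting linear system.
Node n1: branches {R1, L1, R3, R4, C1, C2, I1} → V_1 = 2.725+1.296j
Node n2: branches {R2, R3, R6, R7, C1, R11, I1} → V_2 = -18.27+5.180j
Node n3: branches {R7, R8, R9, R10} → V_3 = -14.92+4.230j
Node n4: branches {R1, R4, L2, R5, R6} → V_4 = 0.6092+0.5475j
Node n5: branches {R8, R9} → V_5 = -14.92+4.230j
Node n6: branches {R11, C2} → V_6 = 2.763+1.513j

2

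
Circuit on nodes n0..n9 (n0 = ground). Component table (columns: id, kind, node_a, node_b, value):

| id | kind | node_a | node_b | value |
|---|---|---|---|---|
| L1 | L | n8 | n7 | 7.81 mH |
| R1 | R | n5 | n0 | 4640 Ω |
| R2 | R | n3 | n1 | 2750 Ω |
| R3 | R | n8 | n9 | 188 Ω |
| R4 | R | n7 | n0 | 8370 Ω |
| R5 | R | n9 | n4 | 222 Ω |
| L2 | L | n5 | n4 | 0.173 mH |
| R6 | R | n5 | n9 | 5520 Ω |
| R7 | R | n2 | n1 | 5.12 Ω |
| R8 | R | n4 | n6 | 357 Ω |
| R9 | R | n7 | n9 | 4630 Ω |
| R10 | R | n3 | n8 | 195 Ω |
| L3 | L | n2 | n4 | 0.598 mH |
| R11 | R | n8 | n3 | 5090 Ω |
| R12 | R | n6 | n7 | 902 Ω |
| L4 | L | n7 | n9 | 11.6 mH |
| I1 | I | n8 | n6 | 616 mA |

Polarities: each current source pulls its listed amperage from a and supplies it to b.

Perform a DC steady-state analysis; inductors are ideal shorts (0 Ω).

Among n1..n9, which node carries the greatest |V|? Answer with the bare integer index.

Element admittances at DC:
  L1: short n8↔n7 (DC inductor)
  Y(R1) = 0.0002155 S between n5,n0
  Y(R2) = 0.0003636 S between n3,n1
  Y(R3) = 0.005319 S between n8,n9
  Y(R4) = 0.0001195 S between n7,n0
  Y(R5) = 0.004505 S between n9,n4
  L2: short n5↔n4 (DC inductor)
  Y(R6) = 0.0001812 S between n5,n9
  Y(R7) = 0.1953 S between n2,n1
  Y(R8) = 0.002801 S between n4,n6
  Y(R9) = 0.0002160 S between n7,n9
  Y(R10) = 0.005128 S between n3,n8
  L3: short n2↔n4 (DC inductor)
  Y(R11) = 0.0001965 S between n8,n3
  Y(R12) = 0.001109 S between n6,n7
  L4: short n7↔n9 (DC inductor)
  I1: injects 0.616 A into n6 (from n8)
Assemble and solve the 13×13 MNA system:
  V(n1)=26.56  V(n2)=26.69  V(n3)=-43.37  V(n4)=26.69  V(n5)=26.69  V(n6)=163.0  V(n7)=-48.15  V(n8)=-48.15  V(n9)=-48.15
  i(L1)=-0.5906  i(L2)=-0.01931  i(L3)=-0.02543  i(L4)=-0.3507

6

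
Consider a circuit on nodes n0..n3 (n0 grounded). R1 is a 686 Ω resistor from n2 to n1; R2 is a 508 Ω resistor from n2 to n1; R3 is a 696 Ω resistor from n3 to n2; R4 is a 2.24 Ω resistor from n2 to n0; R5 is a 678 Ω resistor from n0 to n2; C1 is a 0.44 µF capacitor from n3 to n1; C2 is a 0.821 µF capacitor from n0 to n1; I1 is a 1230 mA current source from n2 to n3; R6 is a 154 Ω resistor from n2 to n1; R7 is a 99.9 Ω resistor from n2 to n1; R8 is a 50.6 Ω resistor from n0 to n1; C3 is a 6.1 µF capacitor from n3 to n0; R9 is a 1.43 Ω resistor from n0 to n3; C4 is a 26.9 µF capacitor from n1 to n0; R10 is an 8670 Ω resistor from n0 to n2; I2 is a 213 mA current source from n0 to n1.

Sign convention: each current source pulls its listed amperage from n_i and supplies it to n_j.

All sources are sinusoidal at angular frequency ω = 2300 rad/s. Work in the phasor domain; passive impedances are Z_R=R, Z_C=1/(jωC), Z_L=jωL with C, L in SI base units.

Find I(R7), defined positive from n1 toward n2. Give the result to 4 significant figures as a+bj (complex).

0.03687-0.01740j A

Element admittances at ω=2300 rad/s:
  Y(R1) = 0.001458+0.000j S between n2,n1
  Y(R2) = 0.001969+0.000j S between n2,n1
  Y(R3) = 0.001437+0.000j S between n3,n2
  Y(R4) = 0.4464+0.000j S between n2,n0
  Y(R5) = 0.001475+0.000j S between n0,n2
  Y(C1) = 0.000+0.001012j S between n3,n1
  Y(C2) = 0.000+0.001888j S between n0,n1
  I1: injects 1.23 A into n3 (from n2)
  Y(R6) = 0.006494+0.000j S between n2,n1
  Y(R7) = 0.01001+0.000j S between n2,n1
  Y(R8) = 0.01976+0.000j S between n0,n1
  Y(C3) = 0.000+0.01403j S between n3,n0
  Y(R9) = 0.6993+0.000j S between n0,n3
  Y(C4) = 0.000+0.06187j S between n1,n0
  Y(R10) = 0.0001153+0.000j S between n0,n2
  I2: injects 0.213 A into n1 (from n0)
Assemble and solve the 3×3 MNA system:
  V(n1)=1.116-1.815j  V(n2)=-2.568-0.07718j  V(n3)=1.752-0.03615j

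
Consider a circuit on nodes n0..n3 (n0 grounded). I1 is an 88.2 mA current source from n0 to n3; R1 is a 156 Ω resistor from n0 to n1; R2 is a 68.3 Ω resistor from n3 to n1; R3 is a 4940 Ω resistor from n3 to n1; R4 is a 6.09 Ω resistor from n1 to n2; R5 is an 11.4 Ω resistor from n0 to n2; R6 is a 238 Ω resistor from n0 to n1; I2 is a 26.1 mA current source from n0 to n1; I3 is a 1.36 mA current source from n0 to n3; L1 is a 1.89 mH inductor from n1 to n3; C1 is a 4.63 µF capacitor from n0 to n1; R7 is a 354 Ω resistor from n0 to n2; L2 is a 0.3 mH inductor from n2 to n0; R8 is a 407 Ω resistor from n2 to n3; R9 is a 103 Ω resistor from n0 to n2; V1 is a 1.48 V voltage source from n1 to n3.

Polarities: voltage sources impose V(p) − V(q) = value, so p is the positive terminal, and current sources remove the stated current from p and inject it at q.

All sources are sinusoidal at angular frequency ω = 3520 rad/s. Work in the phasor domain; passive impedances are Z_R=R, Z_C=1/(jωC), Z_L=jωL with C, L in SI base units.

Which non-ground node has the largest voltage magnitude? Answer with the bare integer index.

3

MNA unknowns: 3 node voltages V₁..V_3 plus 1 source current (V1)
I1: z[0]−=0.0882, z[3]+=0.0882
R1: Y=0.006410+0.000j on G[0,1]
R2: Y=0.01464+0.000j on G[3,1]
R3: Y=0.0002024+0.000j on G[3,1]
R4: Y=0.1642+0.000j on G[1,2]
R5: Y=0.08772+0.000j on G[0,2]
R6: Y=0.004202+0.000j on G[0,1]
I2: z[0]−=0.0261, z[1]+=0.0261
I3: z[0]−=0.00136, z[3]+=0.00136
L1: Y=0.000-0.1503j on G[1,3]
C1: Y=0.000+0.01630j on G[0,1]
R7: Y=0.002825+0.000j on G[0,2]
L2: Y=0.000-0.9470j on G[2,0]
R8: Y=0.002457+0.000j on G[2,3]
R9: Y=0.009709+0.000j on G[0,2]
V1: row V1−V3=1.48, i_V1 at 1,3
solve → V1=0.6997+0.04137j, V2=0.02441+0.1124j, V3=-0.7803+0.04137j
aux → i_V1=-0.1135+0.2223j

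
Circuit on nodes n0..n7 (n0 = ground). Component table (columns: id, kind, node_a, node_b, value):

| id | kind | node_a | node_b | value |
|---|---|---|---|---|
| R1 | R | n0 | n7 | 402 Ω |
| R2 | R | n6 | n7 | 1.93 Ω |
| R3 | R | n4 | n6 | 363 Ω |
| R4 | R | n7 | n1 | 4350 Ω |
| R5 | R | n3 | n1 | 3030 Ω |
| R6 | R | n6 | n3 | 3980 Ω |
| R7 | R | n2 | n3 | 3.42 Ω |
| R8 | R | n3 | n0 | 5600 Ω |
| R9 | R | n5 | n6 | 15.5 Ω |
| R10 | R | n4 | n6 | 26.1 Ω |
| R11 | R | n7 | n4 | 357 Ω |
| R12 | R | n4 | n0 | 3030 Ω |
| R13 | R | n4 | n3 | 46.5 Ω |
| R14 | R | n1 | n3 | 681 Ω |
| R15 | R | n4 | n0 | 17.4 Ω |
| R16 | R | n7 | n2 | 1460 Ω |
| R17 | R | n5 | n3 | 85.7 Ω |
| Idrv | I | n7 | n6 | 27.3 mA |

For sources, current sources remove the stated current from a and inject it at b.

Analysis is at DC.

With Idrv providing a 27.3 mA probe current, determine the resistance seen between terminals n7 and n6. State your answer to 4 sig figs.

MNA unknowns: 7 node voltages V₁..V_7
R1: Y=0.002488 on G[0,7]
R2: Y=0.5181 on G[6,7]
R3: Y=0.002755 on G[4,6]
R4: Y=0.0002299 on G[7,1]
R5: Y=0.0003300 on G[3,1]
R6: Y=0.0002513 on G[6,3]
R7: Y=0.2924 on G[2,3]
R8: Y=0.0001786 on G[3,0]
R9: Y=0.06452 on G[5,6]
R10: Y=0.03831 on G[4,6]
R11: Y=0.002801 on G[7,4]
R12: Y=0.0003300 on G[4,0]
R13: Y=0.02151 on G[4,3]
R14: Y=0.001468 on G[1,3]
R15: Y=0.05747 on G[4,0]
R16: Y=0.0006849 on G[7,2]
R17: Y=0.01167 on G[5,3]
Idrv: z[7]−=0.0273, z[6]+=0.0273
solve → V1=-0.002945, V2=0.002271, V3=0.002381, V4=0.001913, V5=0.006743, V6=0.007532, V7=-0.04461

R_eq = 1.910 Ω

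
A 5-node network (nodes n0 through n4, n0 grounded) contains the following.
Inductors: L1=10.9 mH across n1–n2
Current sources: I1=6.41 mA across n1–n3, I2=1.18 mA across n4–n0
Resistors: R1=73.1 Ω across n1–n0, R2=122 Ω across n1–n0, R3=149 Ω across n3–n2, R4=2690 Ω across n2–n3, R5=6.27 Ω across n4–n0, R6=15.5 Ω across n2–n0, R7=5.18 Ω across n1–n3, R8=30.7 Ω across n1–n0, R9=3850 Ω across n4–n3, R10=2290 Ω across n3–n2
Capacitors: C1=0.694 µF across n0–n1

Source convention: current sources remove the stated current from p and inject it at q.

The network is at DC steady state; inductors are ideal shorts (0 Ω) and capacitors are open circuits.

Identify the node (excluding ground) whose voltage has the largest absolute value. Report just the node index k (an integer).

3

Apply KCL at each of the 4 non-ground nodes and solve the resulting linear system.
Node n1: branches {L1, I1, R1, R2, C1, R7, R8} → V_1 = -8.549e-05
Node n2: branches {L1, R3, R4, R6, R10} → V_2 = -8.549e-05
Node n3: branches {I1, R3, R4, R7, R9, R10} → V_3 = 0.03182
Node n4: branches {R5, R9, I2} → V_4 = -0.007335
Source currents: i(L1)=-0.0002455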